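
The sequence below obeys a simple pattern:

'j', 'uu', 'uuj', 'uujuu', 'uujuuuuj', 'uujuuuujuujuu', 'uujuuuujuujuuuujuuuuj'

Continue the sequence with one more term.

uujuuuujuujuuuujuuuujuujuuuujuujuu

Each term (from the third on) is the previous term followed by the one before it: term 3 = uu·j = uuj.
So term 8 is uujuuuujuujuuuujuuuuj·uujuuuujuujuu.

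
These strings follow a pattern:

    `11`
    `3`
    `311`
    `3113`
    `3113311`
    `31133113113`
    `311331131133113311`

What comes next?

31133113113311331131133113113

From term 3 onward, concatenate the last term with the second-to-last: 3·11 = 311, 311·3 = 3113, …
Continuing: 311331131133113311 · 31133113113 gives term 8.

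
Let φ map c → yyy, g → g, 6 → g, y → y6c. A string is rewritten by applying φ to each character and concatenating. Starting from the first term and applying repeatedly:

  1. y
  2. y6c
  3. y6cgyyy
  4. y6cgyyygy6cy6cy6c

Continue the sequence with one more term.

y6cgyyygy6cy6cy6cgy6cgyyyy6cgyyyy6cgyyy

φ(y6cgyyygy6cy6cy6c) expands symbol-by-symbol to y6c g yyy g y6c y6c y6c g y6c g yyy y6c g yyy y6c g yyy; joining the 17 pieces gives the next term.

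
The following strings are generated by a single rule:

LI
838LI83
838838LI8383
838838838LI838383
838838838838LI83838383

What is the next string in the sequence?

838838838838838LI8383838383

Each term wraps the previous one in 838 on the left and 83 on the right.
One more step from 838838838838LI83838383 gives the answer.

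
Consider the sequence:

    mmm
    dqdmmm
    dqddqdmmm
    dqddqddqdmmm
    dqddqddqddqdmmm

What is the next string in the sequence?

Each term is the previous one with dqd prepended.
Applying this once more to dqddqddqddqdmmm:

dqddqddqddqddqdmmm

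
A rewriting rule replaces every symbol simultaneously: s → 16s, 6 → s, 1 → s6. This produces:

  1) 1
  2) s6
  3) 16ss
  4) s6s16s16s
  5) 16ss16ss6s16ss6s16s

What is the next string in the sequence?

Applying the rule to each of the 19 symbols of 16ss16ss6s16ss6s16s gives the pieces s6 s 16s 16s s6 s 16s 16s s 16s s6 s 16s 16s s 16s s6 s 16s, which concatenate to the answer.

s6s16s16ss6s16s16ss16ss6s16s16ss16ss6s16s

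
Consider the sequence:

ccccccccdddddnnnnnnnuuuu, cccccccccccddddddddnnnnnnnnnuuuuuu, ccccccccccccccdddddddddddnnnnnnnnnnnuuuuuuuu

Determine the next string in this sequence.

cccccccccccccccccddddddddddddddnnnnnnnnnnnnnuuuuuuuuuu

Each string has the form c^{3n+2} d^{3n-1} n^{2n+3} u^{2n}, where the shown terms are n = 2, 3, 4.
At n = 5 the blocks have lengths 17, 14, 13, 10.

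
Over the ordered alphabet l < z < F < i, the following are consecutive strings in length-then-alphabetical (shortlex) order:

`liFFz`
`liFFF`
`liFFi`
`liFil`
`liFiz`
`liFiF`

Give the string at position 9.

liilz

Stepping forward 3 times from liFiF: liFiF → liFii → liill, then the target.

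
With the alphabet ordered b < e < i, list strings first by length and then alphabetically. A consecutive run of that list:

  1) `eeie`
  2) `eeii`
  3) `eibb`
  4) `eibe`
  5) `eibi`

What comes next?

Find the rightmost character of eibi below i, bump it to the next letter, and reset everything to its right to b.

eieb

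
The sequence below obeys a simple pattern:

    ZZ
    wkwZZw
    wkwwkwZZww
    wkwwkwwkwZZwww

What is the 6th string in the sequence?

wkwwkwwkwwkwwkwZZwwwww

s(k+1) = wkw·s(k)·w, so each term gains wkw as a prefix and w as a suffix.
From wkwwkwwkwZZwww, 2 further steps: wkwwkwwkwZZwww → wkwwkwwkwwkwZZwwww → (answer).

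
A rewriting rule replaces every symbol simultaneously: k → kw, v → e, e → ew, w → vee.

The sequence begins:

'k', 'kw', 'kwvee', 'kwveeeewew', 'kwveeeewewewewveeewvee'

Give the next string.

Applying the rule to each of the 22 symbols of kwveeeewewewewveeewvee gives the pieces kw vee e ew ew ew ew vee ew vee ew vee ew vee e ew ew ew vee e ew ew, which concatenate to the answer.

kwveeeewewewewveeewveeewveeewveeeewewewveeeewew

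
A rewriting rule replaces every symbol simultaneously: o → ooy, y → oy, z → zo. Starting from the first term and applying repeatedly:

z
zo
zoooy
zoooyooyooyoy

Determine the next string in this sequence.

Rewriting the 13 symbols of zoooyooyooyoy one by one yields zo ooy ooy ooy oy ooy ooy oy ooy ooy oy ooy oy; concatenated:

zoooyooyooyoyooyooyoyooyooyoyooyoy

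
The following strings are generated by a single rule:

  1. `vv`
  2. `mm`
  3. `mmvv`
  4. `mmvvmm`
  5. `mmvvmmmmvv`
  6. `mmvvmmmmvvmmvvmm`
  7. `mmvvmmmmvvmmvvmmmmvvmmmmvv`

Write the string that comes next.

Each term (from the third on) is the previous term followed by the one before it: term 3 = mm·vv = mmvv.
The next term joins mmvvmmmmvvmmvvmmmmvvmmmmvv and mmvvmmmmvvmmvvmm.

mmvvmmmmvvmmvvmmmmvvmmmmvvmmvvmmmmvvmmvvmm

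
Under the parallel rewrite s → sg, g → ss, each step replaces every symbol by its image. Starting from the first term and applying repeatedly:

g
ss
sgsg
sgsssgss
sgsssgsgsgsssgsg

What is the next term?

Rewriting the 16 symbols of sgsssgsgsgsssgsg one by one yields sg ss sg sg sg ss sg ss sg ss sg sg sg ss sg ss; concatenated:

sgsssgsgsgsssgsssgsssgsgsgsssgss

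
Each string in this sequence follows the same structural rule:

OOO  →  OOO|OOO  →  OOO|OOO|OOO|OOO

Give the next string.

Each string is two copies of the previous one joined by '|'.
Doubling OOO|OOO|OOO|OOO with '|' between the halves:

OOO|OOO|OOO|OOO|OOO|OOO|OOO|OOO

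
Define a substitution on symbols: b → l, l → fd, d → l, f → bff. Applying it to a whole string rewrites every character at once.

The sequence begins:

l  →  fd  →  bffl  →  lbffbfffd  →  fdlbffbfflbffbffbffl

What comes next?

Rewriting the 20 symbols of fdlbffbfflbffbffbffl one by one yields bff l fd l bff bff l bff bff fd l bff bff l bff bff l bff bff fd; concatenated:

bfflfdlbffbfflbffbfffdlbffbfflbffbfflbffbfffd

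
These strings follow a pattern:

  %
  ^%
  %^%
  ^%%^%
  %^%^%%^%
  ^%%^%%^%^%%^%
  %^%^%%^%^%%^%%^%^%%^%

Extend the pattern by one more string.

^%%^%%^%^%%^%%^%^%%^%^%%^%%^%^%%^%

Each term (from the third on) is the two preceding terms concatenated in order: term 3 = %·^% = %^%.
So term 8 is ^%%^%%^%^%%^%·%^%^%%^%^%%^%%^%^%%^%.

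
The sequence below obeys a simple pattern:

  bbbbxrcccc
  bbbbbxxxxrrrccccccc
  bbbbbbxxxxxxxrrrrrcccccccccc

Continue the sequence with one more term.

bbbbbbbxxxxxxxxxxrrrrrrrccccccccccccc

Each string has the form b^{n+3} x^{3n-2} r^{2n-1} c^{3n+1} (n = 1, 2, …).
Setting n = 4 gives 7, 10, 7, 13 characters in each block.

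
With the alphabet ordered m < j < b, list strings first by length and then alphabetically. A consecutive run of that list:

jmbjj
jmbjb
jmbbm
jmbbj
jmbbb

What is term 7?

jjmmj

Stepping forward 2 times from jmbbb: jmbbb → jjmmm, then the target.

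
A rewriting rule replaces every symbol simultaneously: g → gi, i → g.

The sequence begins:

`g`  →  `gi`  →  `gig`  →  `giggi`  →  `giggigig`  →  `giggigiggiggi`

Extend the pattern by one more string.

Rewriting the 13 symbols of giggigiggiggi one by one yields gi g gi gi g gi g gi gi g gi gi g; concatenated:

giggigiggiggigiggigig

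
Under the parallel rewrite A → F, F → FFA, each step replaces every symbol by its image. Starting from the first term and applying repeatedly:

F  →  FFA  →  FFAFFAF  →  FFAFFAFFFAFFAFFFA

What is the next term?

FFAFFAFFFAFFAFFFAFFAFFAFFFAFFAFFFAFFAFFAF

φ(FFAFFAFFFAFFAFFFA) expands symbol-by-symbol to FFA FFA F FFA FFA F FFA FFA FFA F FFA FFA F FFA FFA FFA F; joining the 17 pieces gives the next term.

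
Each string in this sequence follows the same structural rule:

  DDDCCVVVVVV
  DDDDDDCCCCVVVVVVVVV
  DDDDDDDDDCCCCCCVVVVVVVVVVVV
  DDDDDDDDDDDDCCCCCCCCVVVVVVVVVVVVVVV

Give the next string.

DDDDDDDDDDDDDDDCCCCCCCCCCVVVVVVVVVVVVVVVVVV

The n-th term is 3n D's then 2n C's then 3n+3 V's (n = 1, 2, …).
For the next term, n = 5, so the run lengths are 15, 10, 18.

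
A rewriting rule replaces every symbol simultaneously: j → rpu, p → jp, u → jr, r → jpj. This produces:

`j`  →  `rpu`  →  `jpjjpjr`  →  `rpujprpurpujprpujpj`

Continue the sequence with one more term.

φ(rpujprpurpujprpujpj) expands symbol-by-symbol to jpj jp jr rpu jp jpj jp jr jpj jp jr rpu jp jpj jp jr rpu jp rpu; joining the 19 pieces gives the next term.

jpjjpjrrpujpjpjjpjrjpjjpjrrpujpjpjjpjrrpujprpu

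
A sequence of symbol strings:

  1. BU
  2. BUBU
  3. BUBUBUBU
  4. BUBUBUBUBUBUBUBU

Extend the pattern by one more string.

Each string is two copies of the previous one concatenated.
So the next term is two copies of BUBUBUBUBUBUBUBU.

BUBUBUBUBUBUBUBUBUBUBUBUBUBUBUBU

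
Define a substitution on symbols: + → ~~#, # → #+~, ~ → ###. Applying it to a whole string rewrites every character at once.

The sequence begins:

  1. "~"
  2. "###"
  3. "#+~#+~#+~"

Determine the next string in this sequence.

Apply φ to #+~#+~#+~ symbol by symbol: #→#+~, +→~~#, ~→###, #→#+~, +→~~#, ~→###, #→#+~, +→~~#, ~→###; joined: #+~ ~~# ### #+~ ~~# ### #+~ ~~# ###.

#+~~~#####+~~~#####+~~~####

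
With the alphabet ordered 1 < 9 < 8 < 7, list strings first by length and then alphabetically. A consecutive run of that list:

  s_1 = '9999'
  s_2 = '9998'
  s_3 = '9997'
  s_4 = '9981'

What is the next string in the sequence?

The successor of 9981 increments the rightmost position that isn't already 7 and resets every position after it to 1.

9989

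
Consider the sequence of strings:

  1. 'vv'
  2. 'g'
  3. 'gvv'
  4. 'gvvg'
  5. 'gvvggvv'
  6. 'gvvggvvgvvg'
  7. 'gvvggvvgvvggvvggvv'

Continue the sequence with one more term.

gvvggvvgvvggvvggvvgvvggvvgvvg

Each term (from the third on) is the previous term followed by the one before it: term 3 = g·vv = gvv.
Continuing: gvvggvvgvvggvvggvv · gvvggvvgvvg gives term 8.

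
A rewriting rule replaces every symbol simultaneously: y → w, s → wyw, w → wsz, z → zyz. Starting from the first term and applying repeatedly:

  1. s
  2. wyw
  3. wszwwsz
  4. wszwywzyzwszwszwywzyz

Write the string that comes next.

Applying the rule to each of the 21 symbols of wszwywzyzwszwszwywzyz gives the pieces wsz wyw zyz wsz w wsz zyz w zyz wsz wyw zyz wsz wyw zyz wsz w wsz zyz w zyz, which concatenate to the answer.

wszwywzyzwszwwszzyzwzyzwszwywzyzwszwywzyzwszwwszzyzwzyz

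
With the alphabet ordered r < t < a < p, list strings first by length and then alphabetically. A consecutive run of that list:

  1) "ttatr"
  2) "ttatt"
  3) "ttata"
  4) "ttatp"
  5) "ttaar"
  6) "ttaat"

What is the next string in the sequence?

ttaaa

The successor of ttaat increments the rightmost position that isn't already p and resets every position after it to r.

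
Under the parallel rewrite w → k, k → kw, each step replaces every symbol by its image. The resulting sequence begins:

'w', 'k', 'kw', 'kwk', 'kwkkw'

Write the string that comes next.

Rewriting each symbol of kwkkw: k→kw, w→k, k→kw, k→kw, w→k, which concatenates to kw k kw kw k.

kwkkwkwk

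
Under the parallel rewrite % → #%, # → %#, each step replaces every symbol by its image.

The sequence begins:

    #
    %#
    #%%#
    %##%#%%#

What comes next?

Apply φ to %##%#%%# symbol by symbol: %→#%, #→%#, #→%#, %→#%, #→%#, %→#%, %→#%, #→%#; joined: #% %# %# #% %# #% #% %#.

#%%#%##%%##%#%%#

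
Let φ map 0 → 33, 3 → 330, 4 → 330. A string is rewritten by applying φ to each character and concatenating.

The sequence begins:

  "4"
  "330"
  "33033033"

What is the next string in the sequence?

3303303333033033330330

Rewriting each symbol of 33033033: 3→330, 3→330, 0→33, 3→330, 3→330, 0→33, 3→330, 3→330, which concatenates to 330 330 33 330 330 33 330 330.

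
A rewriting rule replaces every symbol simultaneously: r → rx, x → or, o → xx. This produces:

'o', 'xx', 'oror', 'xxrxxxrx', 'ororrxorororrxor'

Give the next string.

xxrxxxrxrxorxxrxxxrxxxrxrxorxxrx

φ(ororrxorororrxor) expands symbol-by-symbol to xx rx xx rx rx or xx rx xx rx xx rx rx or xx rx; joining the 16 pieces gives the next term.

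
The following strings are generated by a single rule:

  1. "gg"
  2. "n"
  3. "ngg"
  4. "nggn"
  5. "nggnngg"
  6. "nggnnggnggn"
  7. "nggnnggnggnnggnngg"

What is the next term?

nggnnggnggnnggnnggnggnnggnggn

This is a Fibonacci-style word recurrence s(k) = s(k−1)·s(k−2): e.g. n·gg = ngg.
So term 8 is nggnnggnggnnggnngg·nggnnggnggn.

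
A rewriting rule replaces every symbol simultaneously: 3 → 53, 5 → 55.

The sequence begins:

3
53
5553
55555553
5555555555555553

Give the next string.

φ(5555555555555553) expands symbol-by-symbol to 55 55 55 55 55 55 55 55 55 55 55 55 55 55 55 53; joining the 16 pieces gives the next term.

55555555555555555555555555555553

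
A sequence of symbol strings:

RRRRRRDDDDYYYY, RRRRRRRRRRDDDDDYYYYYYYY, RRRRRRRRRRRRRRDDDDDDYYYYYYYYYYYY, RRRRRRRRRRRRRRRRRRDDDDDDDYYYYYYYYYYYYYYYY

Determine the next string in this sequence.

Reading off run lengths: R runs 6, 10, 14, 18; D runs 4, 5, 6, 7; Y runs 4, 8, 12, 16 — each is linear in n (n = 1, 2, …).
For the next term, n = 5, so the run lengths are 22, 8, 20.

RRRRRRRRRRRRRRRRRRRRRRDDDDDDDDYYYYYYYYYYYYYYYYYYYY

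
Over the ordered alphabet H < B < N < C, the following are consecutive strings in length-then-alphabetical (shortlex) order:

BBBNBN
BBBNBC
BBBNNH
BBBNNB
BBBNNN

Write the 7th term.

BBBNCH

Stepping forward 2 times from BBBNNN: BBBNNN → BBBNNC, then the target.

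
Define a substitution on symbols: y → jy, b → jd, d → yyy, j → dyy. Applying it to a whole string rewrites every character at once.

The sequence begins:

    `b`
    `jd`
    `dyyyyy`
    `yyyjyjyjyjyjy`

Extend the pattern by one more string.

jyjyjydyyjydyyjydyyjydyyjydyyjy

Replace each of the 13 characters of yyyjyjyjyjyjy in place — jy jy jy dyy jy dyy jy dyy jy dyy jy dyy jy — and concatenate.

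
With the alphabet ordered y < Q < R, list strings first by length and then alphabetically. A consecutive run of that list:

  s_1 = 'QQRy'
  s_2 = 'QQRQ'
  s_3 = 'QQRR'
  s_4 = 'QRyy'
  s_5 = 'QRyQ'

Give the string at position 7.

QRQy

Stepping forward 2 times from QRyQ: QRyQ → QRyR, then the target.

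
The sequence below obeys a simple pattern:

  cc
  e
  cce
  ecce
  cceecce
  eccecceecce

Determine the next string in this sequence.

This is a Fibonacci-style word recurrence s(k) = s(k−2)·s(k−1): e.g. cc·e = cce.
The next term joins cceecce and eccecceecce.

cceecceeccecceecce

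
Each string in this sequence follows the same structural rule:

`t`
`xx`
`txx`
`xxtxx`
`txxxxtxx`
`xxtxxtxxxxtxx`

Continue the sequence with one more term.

This is a Fibonacci-style word recurrence s(k) = s(k−2)·s(k−1): e.g. t·xx = txx.
So term 7 is txxxxtxx·xxtxxtxxxxtxx.

txxxxtxxxxtxxtxxxxtxx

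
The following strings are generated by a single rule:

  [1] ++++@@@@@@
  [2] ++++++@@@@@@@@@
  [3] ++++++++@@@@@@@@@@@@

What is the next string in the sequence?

++++++++++@@@@@@@@@@@@@@@

Each string has the form +^{2n} @^{3n}, where the shown terms are n = 2, 3, 4.
Setting n = 5 gives 10, 15 characters in each block.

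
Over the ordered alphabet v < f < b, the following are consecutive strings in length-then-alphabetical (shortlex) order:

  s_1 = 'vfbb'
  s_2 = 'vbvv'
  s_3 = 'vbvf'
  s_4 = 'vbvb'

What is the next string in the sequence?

Treat vbvb as a base-3 numeral over the given alphabet and add one, carrying through any trailing b's.

vbfv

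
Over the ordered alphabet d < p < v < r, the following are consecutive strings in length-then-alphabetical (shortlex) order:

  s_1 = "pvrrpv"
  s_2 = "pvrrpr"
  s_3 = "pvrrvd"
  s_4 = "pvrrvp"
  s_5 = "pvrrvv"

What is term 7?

pvrrrd

Stepping forward 2 times from pvrrvv: pvrrvv → pvrrvr, then the target.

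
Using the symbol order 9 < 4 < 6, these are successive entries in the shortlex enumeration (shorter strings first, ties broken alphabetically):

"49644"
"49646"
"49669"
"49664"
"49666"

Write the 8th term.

Stepping forward 3 times from 49666: 49666 → 44999 → 44994, then the target.

44996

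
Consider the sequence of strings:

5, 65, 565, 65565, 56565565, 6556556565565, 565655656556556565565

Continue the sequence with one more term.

Each term (from the third on) is the two preceding terms concatenated in order: term 3 = 5·65 = 565.
The next term joins 6556556565565 and 565655656556556565565.

6556556565565565655656556556565565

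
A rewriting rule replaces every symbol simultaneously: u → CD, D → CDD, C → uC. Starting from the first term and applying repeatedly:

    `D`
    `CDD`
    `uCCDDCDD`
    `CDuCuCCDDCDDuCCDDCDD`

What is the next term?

Rewriting the 20 symbols of CDuCuCCDDCDDuCCDDCDD one by one yields uC CDD CD uC CD uC uC CDD CDD uC CDD CDD CD uC uC CDD CDD uC CDD CDD; concatenated:

uCCDDCDuCCDuCuCCDDCDDuCCDDCDDCDuCuCCDDCDDuCCDDCDD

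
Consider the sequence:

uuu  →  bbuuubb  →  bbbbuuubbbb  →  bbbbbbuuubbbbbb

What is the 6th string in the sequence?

Every step adds bb to the front and bb to the end of the previous string.
From bbbbbbuuubbbbbb, 2 further steps: bbbbbbuuubbbbbb → bbbbbbbbuuubbbbbbbb → (answer).

bbbbbbbbbbuuubbbbbbbbbb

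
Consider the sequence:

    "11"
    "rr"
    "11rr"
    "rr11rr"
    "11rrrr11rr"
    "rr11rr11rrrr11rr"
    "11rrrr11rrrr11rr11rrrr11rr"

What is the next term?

From term 3 onward, concatenate the second-to-last term with the last: 11·rr = 11rr, rr·11rr = rr11rr, …
So term 8 is rr11rr11rrrr11rr·11rrrr11rrrr11rr11rrrr11rr.

rr11rr11rrrr11rr11rrrr11rrrr11rr11rrrr11rr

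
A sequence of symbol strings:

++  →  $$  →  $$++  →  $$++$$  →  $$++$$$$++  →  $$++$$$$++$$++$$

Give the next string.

From term 3 onward, concatenate the last term with the second-to-last: $$·++ = $$++, $$++·$$ = $$++$$, …
So term 7 is $$++$$$$++$$++$$·$$++$$$$++.

$$++$$$$++$$++$$$$++$$$$++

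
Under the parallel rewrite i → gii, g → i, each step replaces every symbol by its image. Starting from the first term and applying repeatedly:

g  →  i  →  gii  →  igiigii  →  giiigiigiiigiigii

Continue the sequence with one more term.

igiigiigiiigiigiiigiigiigiiigiigiiigiigii

φ(giiigiigiiigiigii) expands symbol-by-symbol to i gii gii gii i gii gii i gii gii gii i gii gii i gii gii; joining the 17 pieces gives the next term.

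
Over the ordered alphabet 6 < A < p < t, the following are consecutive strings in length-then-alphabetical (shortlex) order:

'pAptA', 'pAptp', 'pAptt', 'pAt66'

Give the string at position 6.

Advancing 2 positions from pAt66 through pAt66 → pAt6A reaches term 6.

pAt6p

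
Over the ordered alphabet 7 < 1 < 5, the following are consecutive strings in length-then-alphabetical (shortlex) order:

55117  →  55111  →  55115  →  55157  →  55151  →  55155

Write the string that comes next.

Treat 55155 as a base-3 numeral over the given alphabet and add one, carrying through any trailing 5's.

55577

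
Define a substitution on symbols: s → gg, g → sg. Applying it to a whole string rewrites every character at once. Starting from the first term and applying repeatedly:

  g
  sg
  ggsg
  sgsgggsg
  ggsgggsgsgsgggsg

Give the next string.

Replace each of the 16 characters of ggsgggsgsgsgggsg in place — sg sg gg sg sg sg gg sg gg sg gg sg sg sg gg sg — and concatenate.

sgsgggsgsgsgggsgggsgggsgsgsgggsg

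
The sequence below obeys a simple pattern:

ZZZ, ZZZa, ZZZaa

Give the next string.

ZZZaaa

Every step adds a to the end: s(k+1) = s(k)·a.
So the next term is ZZZaa·a.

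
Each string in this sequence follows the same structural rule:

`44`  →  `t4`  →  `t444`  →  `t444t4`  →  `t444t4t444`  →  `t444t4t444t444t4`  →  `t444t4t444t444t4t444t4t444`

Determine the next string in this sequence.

t444t4t444t444t4t444t4t444t444t4t444t444t4

Each term (from the third on) is the previous term followed by the one before it: term 3 = t4·44 = t444.
So term 8 is t444t4t444t444t4t444t4t444·t444t4t444t444t4.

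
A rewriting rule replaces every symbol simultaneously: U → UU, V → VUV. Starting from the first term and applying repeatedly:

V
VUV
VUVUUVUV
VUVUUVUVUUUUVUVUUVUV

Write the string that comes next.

VUVUUVUVUUUUVUVUUVUVUUUUUUUUVUVUUVUVUUUUVUVUUVUV

Replace each of the 20 characters of VUVUUVUVUUUUVUVUUVUV in place — VUV UU VUV UU UU VUV UU VUV UU UU UU UU VUV UU VUV UU UU VUV UU VUV — and concatenate.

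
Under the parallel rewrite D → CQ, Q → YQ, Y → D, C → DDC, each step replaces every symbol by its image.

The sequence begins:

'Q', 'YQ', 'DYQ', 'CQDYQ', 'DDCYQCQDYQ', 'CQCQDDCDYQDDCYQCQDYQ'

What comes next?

Rewriting the 20 symbols of CQCQDDCDYQDDCYQCQDYQ one by one yields DDC YQ DDC YQ CQ CQ DDC CQ D YQ CQ CQ DDC D YQ DDC YQ CQ D YQ; concatenated:

DDCYQDDCYQCQCQDDCCQDYQCQCQDDCDYQDDCYQCQDYQ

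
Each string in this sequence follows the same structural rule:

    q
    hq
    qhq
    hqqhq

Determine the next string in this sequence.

Each term (from the third on) is the two preceding terms concatenated in order: term 3 = q·hq = qhq.
Continuing: qhq · hqqhq gives term 5.

qhqhqqhq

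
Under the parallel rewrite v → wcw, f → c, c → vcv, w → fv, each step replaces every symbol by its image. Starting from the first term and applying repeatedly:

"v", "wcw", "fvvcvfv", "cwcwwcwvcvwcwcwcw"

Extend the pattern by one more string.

Applying the rule to each of the 17 symbols of cwcwwcwvcvwcwcwcw gives the pieces vcv fv vcv fv fv vcv fv wcw vcv wcw fv vcv fv vcv fv vcv fv, which concatenate to the answer.

vcvfvvcvfvfvvcvfvwcwvcvwcwfvvcvfvvcvfvvcvfv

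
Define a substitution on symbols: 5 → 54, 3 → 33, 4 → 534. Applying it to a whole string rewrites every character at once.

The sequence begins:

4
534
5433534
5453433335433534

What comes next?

Rewriting the 16 symbols of 5453433335433534 one by one yields 54 534 54 33 534 33 33 33 33 54 534 33 33 54 33 534; concatenated:

545345433534333333335453433335433534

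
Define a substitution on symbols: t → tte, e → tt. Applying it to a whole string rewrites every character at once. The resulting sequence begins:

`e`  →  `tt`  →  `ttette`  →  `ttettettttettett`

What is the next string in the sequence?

ttettettttettettttettettettettttettettttette

Applying the rule to each of the 16 symbols of ttettettttettett gives the pieces tte tte tt tte tte tt tte tte tte tte tt tte tte tt tte tte, which concatenate to the answer.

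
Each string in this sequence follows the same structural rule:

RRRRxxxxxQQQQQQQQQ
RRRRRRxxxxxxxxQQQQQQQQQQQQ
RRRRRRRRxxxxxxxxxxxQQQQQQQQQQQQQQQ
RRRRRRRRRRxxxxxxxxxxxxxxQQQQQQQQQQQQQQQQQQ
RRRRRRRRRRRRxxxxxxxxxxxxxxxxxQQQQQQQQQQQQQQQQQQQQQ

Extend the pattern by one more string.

The n-th term is 2n R's then 3n-1 x's then 3n+3 Q's, where the shown terms are n = 2, 3, 4, 5, 6.
For the next term, n = 7, so the run lengths are 14, 20, 24.

RRRRRRRRRRRRRRxxxxxxxxxxxxxxxxxxxxQQQQQQQQQQQQQQQQQQQQQQQQ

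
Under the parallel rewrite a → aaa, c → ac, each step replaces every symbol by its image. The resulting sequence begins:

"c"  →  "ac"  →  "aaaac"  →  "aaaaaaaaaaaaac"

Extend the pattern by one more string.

aaaaaaaaaaaaaaaaaaaaaaaaaaaaaaaaaaaaaaaac

Replace each of the 14 characters of aaaaaaaaaaaaac in place — aaa aaa aaa aaa aaa aaa aaa aaa aaa aaa aaa aaa aaa ac — and concatenate.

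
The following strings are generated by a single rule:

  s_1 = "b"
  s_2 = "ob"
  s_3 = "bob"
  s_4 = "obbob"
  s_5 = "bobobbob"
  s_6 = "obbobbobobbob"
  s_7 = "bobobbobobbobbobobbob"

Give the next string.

obbobbobobbobbobobbobobbobbobobbob

From term 3 onward, concatenate the second-to-last term with the last: b·ob = bob, ob·bob = obbob, …
Continuing: obbobbobobbob · bobobbobobbobbobobbob gives term 8.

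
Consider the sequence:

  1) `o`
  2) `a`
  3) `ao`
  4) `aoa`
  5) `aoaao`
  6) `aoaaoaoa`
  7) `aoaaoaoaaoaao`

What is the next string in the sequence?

From term 3 onward, concatenate the last term with the second-to-last: a·o = ao, ao·a = aoa, …
So term 8 is aoaaoaoaaoaao·aoaaoaoa.

aoaaoaoaaoaaoaoaaoaoa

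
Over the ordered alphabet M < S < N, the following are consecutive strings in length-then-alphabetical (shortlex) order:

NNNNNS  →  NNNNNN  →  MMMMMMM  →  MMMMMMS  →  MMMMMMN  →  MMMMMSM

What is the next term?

MMMMMSS

Treat MMMMMSM as a base-3 numeral over the given alphabet and add one, carrying through any trailing N's.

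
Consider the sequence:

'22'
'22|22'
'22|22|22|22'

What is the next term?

Each string is two copies of the previous one joined by '|'.
Doubling 22|22|22|22 with '|' between the halves:

22|22|22|22|22|22|22|22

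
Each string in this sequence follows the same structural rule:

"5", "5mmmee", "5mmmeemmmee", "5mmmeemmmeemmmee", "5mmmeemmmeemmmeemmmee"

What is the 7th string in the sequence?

5mmmeemmmeemmmeemmmeemmmeemmmee

The strings grow by a fixed suffix mmmee each time.
From 5mmmeemmmeemmmeemmmee, 2 further steps: 5mmmeemmmeemmmeemmmee → 5mmmeemmmeemmmeemmmeemmmee → (answer).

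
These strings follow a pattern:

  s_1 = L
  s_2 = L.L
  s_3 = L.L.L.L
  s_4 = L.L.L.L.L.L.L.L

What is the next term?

Each string is two copies of the previous one joined by '.'.
One more doubling of L.L.L.L.L.L.L.L gives the answer.

L.L.L.L.L.L.L.L.L.L.L.L.L.L.L.L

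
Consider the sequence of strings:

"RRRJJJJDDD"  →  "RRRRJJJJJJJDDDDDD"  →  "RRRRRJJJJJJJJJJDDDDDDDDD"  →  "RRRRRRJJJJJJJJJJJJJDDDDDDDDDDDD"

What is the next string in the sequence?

The n-th term is n+2 R's then 3n+1 J's then 3n D's (n = 1, 2, …).
Setting n = 5 gives 7, 16, 15 characters in each block.

RRRRRRRJJJJJJJJJJJJJJJJDDDDDDDDDDDDDDD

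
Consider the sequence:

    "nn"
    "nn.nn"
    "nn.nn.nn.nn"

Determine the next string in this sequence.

Each string is two copies of the previous one joined by '.'.
One more doubling of nn.nn.nn.nn gives the answer.

nn.nn.nn.nn.nn.nn.nn.nn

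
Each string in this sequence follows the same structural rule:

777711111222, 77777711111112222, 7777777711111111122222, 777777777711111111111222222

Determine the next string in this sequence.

Each string has the form 7^{2n} 1^{2n+1} 2^{n+1}, where the shown terms are n = 2, 3, 4, 5.
For the next term, n = 6, so the run lengths are 12, 13, 7.

77777777777711111111111112222222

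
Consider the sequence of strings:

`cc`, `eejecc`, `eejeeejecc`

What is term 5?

eejeeejeeejeeejecc

Every step adds eeje at the front: s(k+1) = eeje·s(k).
From eejeeejecc, 2 further steps: eejeeejecc → eejeeejeeejecc → (answer).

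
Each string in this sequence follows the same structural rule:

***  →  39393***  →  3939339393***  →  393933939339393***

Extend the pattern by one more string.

The strings grow by a fixed prefix 39393 each time.
Applying this once more to 393933939339393***:

39393393933939339393***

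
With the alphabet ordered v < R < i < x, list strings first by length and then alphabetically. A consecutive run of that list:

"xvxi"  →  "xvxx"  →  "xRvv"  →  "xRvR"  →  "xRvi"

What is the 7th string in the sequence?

xRRv

Advancing 2 positions from xRvi through xRvi → xRvx reaches term 7.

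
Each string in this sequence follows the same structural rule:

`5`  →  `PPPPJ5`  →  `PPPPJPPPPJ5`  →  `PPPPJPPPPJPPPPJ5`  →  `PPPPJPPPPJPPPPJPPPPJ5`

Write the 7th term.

PPPPJPPPPJPPPPJPPPPJPPPPJPPPPJ5

The strings grow by a fixed prefix PPPPJ each time.
From PPPPJPPPPJPPPPJPPPPJ5, 2 further steps: PPPPJPPPPJPPPPJPPPPJ5 → PPPPJPPPPJPPPPJPPPPJPPPPJ5 → (answer).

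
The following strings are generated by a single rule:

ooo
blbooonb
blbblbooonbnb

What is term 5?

blbblbblbblbooonbnbnbnb

Each term wraps the previous one in blb on the left and nb on the right.
From blbblbooonbnb, 2 further steps: blbblbooonbnb → blbblbblbooonbnbnb → (answer).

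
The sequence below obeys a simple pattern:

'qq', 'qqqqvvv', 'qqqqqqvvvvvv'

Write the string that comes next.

Each term wraps the previous one in qq on the left and vvv on the right.
Applying this once more to qqqqqqvvvvvv:

qqqqqqqqvvvvvvvvv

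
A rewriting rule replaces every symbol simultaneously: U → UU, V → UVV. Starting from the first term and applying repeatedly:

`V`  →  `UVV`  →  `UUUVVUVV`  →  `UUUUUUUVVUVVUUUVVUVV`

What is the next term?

UUUUUUUUUUUUUUUVVUVVUUUVVUVVUUUUUUUVVUVVUUUVVUVV

Applying the rule to each of the 20 symbols of UUUUUUUVVUVVUUUVVUVV gives the pieces UU UU UU UU UU UU UU UVV UVV UU UVV UVV UU UU UU UVV UVV UU UVV UVV, which concatenate to the answer.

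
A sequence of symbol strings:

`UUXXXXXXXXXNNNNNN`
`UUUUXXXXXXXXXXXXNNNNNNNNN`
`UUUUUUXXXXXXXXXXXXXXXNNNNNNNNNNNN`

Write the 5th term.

The n-th term is 2n-2 U's then 3n+3 X's then 3n N's, where the shown terms are n = 2, 3, 4.
Setting n = 6 gives 10, 21, 18 characters in each block.

UUUUUUUUUUXXXXXXXXXXXXXXXXXXXXXNNNNNNNNNNNNNNNNNN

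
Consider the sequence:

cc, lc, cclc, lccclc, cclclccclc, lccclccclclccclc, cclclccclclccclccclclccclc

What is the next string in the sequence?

Each term (from the third on) is the two preceding terms concatenated in order: term 3 = cc·lc = cclc.
So term 8 is lccclccclclccclc·cclclccclclccclccclclccclc.

lccclccclclccclccclclccclclccclccclclccclc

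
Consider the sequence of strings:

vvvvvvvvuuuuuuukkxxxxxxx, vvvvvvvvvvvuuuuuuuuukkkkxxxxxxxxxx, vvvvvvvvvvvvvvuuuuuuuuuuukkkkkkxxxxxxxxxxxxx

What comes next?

vvvvvvvvvvvvvvvvvuuuuuuuuuuuuukkkkkkkkxxxxxxxxxxxxxxxx

Term n consists of 3n+2 v's, followed by 2n+3 u's, followed by 2n-2 k's, followed by 3n+1 x's, where the shown terms are n = 2, 3, 4.
At n = 5 the blocks have lengths 17, 13, 8, 16.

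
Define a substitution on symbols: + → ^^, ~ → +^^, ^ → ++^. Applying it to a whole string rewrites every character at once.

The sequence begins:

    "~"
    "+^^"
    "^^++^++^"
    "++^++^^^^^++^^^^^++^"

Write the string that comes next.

Rewriting the 20 symbols of ++^++^^^^^++^^^^^++^ one by one yields ^^ ^^ ++^ ^^ ^^ ++^ ++^ ++^ ++^ ++^ ^^ ^^ ++^ ++^ ++^ ++^ ++^ ^^ ^^ ++^; concatenated:

^^^^++^^^^^++^++^++^++^++^^^^^++^++^++^++^++^^^^^++^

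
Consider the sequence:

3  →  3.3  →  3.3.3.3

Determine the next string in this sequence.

3.3.3.3.3.3.3.3

Every step duplicates the string with '.' between the halves.
One more doubling of 3.3.3.3 gives the answer.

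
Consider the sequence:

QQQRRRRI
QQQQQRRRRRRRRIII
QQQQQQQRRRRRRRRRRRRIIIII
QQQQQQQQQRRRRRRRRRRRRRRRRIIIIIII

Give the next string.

The n-th term is 2n+1 Q's then 4n R's then 2n-1 I's (n = 1, 2, …).
Setting n = 5 gives 11, 20, 9 characters in each block.

QQQQQQQQQQQRRRRRRRRRRRRRRRRRRRRIIIIIIIII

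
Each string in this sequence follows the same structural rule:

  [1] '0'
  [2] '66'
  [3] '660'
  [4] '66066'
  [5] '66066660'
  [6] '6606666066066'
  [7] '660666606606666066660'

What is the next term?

From term 3 onward, concatenate the last term with the second-to-last: 66·0 = 660, 660·66 = 66066, …
So term 8 is 660666606606666066660·6606666066066.

6606666066066660666606606666066066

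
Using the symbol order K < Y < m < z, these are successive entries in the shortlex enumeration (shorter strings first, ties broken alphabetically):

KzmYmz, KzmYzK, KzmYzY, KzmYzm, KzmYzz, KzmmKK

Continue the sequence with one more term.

KzmmKY

Treat KzmmKK as a base-4 numeral over the given alphabet and add one, carrying through any trailing z's.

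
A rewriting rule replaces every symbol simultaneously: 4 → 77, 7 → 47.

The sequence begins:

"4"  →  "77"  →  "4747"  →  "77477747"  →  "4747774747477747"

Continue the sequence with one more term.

77477747474777477747774747477747

Replace each of the 16 characters of 4747774747477747 in place — 77 47 77 47 47 47 77 47 77 47 77 47 47 47 77 47 — and concatenate.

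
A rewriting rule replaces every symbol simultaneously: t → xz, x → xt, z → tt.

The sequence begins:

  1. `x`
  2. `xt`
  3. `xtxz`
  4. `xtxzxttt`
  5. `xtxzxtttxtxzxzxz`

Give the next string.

Applying the rule to each of the 16 symbols of xtxzxtttxtxzxzxz gives the pieces xt xz xt tt xt xz xz xz xt xz xt tt xt tt xt tt, which concatenate to the answer.

xtxzxtttxtxzxzxzxtxzxtttxtttxttt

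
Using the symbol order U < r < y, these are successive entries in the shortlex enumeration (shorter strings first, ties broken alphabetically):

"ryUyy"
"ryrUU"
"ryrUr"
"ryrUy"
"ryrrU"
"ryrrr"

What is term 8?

ryryU

Stepping forward 2 times from ryrrr: ryrrr → ryrry, then the target.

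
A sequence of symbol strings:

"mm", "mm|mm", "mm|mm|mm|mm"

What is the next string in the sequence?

Every step duplicates the string with '|' between the halves.
Doubling mm|mm|mm|mm with '|' between the halves:

mm|mm|mm|mm|mm|mm|mm|mm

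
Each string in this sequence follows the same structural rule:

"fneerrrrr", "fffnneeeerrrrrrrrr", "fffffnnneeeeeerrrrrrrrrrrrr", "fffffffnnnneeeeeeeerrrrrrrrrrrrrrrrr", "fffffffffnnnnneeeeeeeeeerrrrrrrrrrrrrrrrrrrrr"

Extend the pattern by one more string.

fffffffffffnnnnnneeeeeeeeeeeerrrrrrrrrrrrrrrrrrrrrrrrr

Reading off run lengths: f runs 1, 3, 5, 7, 9; n runs 1, 2, 3, 4, 5; e runs 2, 4, 6, 8, 10; r runs 5, 9, 13, 17, 21 — each is linear in n (n = 1, 2, …).
At n = 6 the blocks have lengths 11, 6, 12, 25.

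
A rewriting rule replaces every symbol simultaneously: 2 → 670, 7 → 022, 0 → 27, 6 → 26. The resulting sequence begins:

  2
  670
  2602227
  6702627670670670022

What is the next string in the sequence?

Applying the rule to each of the 19 symbols of 6702627670670670022 gives the pieces 26 022 27 670 26 670 022 26 022 27 26 022 27 26 022 27 27 670 670, which concatenate to the answer.

26022276702667002226022272602227260222727670670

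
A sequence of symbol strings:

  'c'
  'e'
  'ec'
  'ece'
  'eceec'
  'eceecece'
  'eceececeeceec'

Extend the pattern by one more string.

From term 3 onward, concatenate the last term with the second-to-last: e·c = ec, ec·e = ece, …
The next term joins eceececeeceec and eceecece.

eceececeeceececeecece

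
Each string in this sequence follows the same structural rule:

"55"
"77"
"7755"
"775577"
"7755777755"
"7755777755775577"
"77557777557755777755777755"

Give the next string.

775577775577557777557777557755777755775577

Each term (from the third on) is the previous term followed by the one before it: term 3 = 77·55 = 7755.
So term 8 is 77557777557755777755777755·7755777755775577.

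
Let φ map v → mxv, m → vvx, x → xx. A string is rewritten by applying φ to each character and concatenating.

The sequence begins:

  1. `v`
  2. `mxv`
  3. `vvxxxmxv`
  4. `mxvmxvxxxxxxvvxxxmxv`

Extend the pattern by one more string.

vvxxxmxvvvxxxmxvxxxxxxxxxxxxmxvmxvxxxxxxvvxxxmxv

φ(mxvmxvxxxxxxvvxxxmxv) expands symbol-by-symbol to vvx xx mxv vvx xx mxv xx xx xx xx xx xx mxv mxv xx xx xx vvx xx mxv; joining the 20 pieces gives the next term.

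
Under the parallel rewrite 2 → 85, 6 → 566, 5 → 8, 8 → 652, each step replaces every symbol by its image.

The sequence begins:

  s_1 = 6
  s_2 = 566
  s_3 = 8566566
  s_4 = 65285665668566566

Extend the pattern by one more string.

Applying the rule to each of the 17 symbols of 65285665668566566 gives the pieces 566 8 85 652 8 566 566 8 566 566 652 8 566 566 8 566 566, which concatenate to the answer.

5668856528566566856656665285665668566566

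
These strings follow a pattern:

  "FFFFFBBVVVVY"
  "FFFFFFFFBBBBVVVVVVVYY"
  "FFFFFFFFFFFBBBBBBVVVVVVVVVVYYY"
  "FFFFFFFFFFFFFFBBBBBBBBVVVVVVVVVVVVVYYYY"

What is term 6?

Reading off run lengths: F runs 5, 8, 11, 14; B runs 2, 4, 6, 8; V runs 4, 7, 10, 13; Y runs 1, 2, 3, 4 — each is linear in n (n = 1, 2, …).
Setting n = 6 gives 20, 12, 19, 6 characters in each block.

FFFFFFFFFFFFFFFFFFFFBBBBBBBBBBBBVVVVVVVVVVVVVVVVVVVYYYYYY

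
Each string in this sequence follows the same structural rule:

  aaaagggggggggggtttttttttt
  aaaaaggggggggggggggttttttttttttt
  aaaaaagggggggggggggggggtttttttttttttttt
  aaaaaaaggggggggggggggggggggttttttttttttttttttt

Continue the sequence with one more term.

Each string has the form a^{n+1} g^{3n+2} t^{3n+1}, where the shown terms are n = 3, 4, 5, 6.
At n = 7 the blocks have lengths 8, 23, 22.

aaaaaaaagggggggggggggggggggggggtttttttttttttttttttttt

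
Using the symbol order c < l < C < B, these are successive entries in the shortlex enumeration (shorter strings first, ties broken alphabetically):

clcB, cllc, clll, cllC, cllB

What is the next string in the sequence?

clCc

The successor of cllB increments the rightmost position that isn't already B and resets every position after it to c.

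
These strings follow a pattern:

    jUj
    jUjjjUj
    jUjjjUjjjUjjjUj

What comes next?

Every step duplicates the string with 'j' between the halves.
Doubling jUjjjUjjjUjjjUj with 'j' between the halves:

jUjjjUjjjUjjjUjjjUjjjUjjjUjjjUj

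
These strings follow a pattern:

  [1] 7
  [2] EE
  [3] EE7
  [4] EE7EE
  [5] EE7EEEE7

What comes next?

EE7EEEE7EE7EE

Each term (from the third on) is the previous term followed by the one before it: term 3 = EE·7 = EE7.
Continuing: EE7EEEE7 · EE7EE gives term 6.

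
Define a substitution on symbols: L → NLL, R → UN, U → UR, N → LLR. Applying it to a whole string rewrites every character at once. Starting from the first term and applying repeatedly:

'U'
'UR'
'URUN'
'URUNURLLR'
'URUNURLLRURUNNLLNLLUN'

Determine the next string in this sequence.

Replace each of the 21 characters of URUNURLLRURUNNLLNLLUN in place — UR UN UR LLR UR UN NLL NLL UN UR UN UR LLR LLR NLL NLL LLR NLL NLL UR LLR — and concatenate.

URUNURLLRURUNNLLNLLUNURUNURLLRLLRNLLNLLLLRNLLNLLURLLR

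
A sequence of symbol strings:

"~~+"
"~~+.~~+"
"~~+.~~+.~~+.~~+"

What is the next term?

~~+.~~+.~~+.~~+.~~+.~~+.~~+.~~+

s(k+1) = s(k)·.·s(k) — each term doubles the last with '.' between the halves.
One more doubling of ~~+.~~+.~~+.~~+ gives the answer.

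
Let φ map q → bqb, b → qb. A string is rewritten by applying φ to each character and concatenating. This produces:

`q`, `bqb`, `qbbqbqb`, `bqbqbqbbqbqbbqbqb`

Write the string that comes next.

Applying the rule to each of the 17 symbols of bqbqbqbbqbqbbqbqb gives the pieces qb bqb qb bqb qb bqb qb qb bqb qb bqb qb qb bqb qb bqb qb, which concatenate to the answer.

qbbqbqbbqbqbbqbqbqbbqbqbbqbqbqbbqbqbbqbqb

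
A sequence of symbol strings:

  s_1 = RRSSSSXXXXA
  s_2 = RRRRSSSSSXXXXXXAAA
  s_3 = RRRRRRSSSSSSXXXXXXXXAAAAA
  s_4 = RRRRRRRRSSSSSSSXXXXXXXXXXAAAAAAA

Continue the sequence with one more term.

RRRRRRRRRRSSSSSSSSXXXXXXXXXXXXAAAAAAAAA

Reading off run lengths: R runs 2, 4, 6, 8; S runs 4, 5, 6, 7; X runs 4, 6, 8, 10; A runs 1, 3, 5, 7 — each is linear in n (n = 1, 2, …).
At n = 5 the blocks have lengths 10, 8, 12, 9.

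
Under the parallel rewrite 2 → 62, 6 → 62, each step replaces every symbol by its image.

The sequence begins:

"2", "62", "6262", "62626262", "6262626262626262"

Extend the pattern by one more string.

62626262626262626262626262626262

Replace each of the 16 characters of 6262626262626262 in place — 62 62 62 62 62 62 62 62 62 62 62 62 62 62 62 62 — and concatenate.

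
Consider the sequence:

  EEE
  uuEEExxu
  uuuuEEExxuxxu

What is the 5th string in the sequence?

uuuuuuuuEEExxuxxuxxuxxu

s(k+1) = uu·s(k)·xxu, so each term gains uu as a prefix and xxu as a suffix.
From uuuuEEExxuxxu, 2 further steps: uuuuEEExxuxxu → uuuuuuEEExxuxxuxxu → (answer).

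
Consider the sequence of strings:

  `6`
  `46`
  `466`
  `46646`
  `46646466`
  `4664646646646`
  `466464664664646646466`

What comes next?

From term 3 onward, concatenate the last term with the second-to-last: 46·6 = 466, 466·46 = 46646, …
The next term joins 466464664664646646466 and 4664646646646.

4664646646646466464664664646646646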